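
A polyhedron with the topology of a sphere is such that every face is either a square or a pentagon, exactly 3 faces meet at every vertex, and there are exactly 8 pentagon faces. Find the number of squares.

2

Let x be the number of squares; then F = 8 + x.
Edge–face incidences: 2E = 5·8 + 4·x = 40 + 4x.
Every vertex has degree 3, so 3V = 2E.
Euler: V − E + F = 2 ⇒ (2E)/3 − E + (8 + x) = 2.
Multiply by 6: 2·(2E) − 3·(2E) + 6·(8 + x) = 12, i.e. 48 + 6x − (40 + 4x) = 12.
Collecting terms: 2x + 8 = 12, so 2x = 4, so x = 2.
Then 2E = 40 + 4·2 = 48, so E = 24, V = 2E/3 = 16, F = 8 + 2 = 10.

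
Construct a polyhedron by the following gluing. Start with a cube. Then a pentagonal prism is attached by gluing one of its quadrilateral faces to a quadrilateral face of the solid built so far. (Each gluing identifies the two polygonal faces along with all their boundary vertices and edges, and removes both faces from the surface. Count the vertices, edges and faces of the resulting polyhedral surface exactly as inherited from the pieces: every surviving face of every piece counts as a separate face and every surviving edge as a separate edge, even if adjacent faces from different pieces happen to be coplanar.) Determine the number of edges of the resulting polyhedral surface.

A cube: V=8, E=12, F=6.
Attach a pentagonal prism (V=10, E=15, F=7) along a 4-gon: merge 4 vertices and 4 edges, delete both glued faces → V=14, E=23, F=11.
Check: V − E + F = 14 − 23 + 11 = 2.

23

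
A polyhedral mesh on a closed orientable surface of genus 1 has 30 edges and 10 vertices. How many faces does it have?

For a closed orientable surface of genus 1, χ = 2 − 2·1 = 0.
F = 0 − V + E = 0 − 10 + 30 = 20.

20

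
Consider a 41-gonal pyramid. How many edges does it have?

A pyramid on an n-gon base has one n-gon and n triangles: V = 41 + 1 = 42, E = 2·41 = 82, F = 41 + 1 = 42.

82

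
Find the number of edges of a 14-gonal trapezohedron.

The n-trapezohedron (dual of the n-antiprism) has V = 2·14 + 2 = 30, E = 4·14 = 56, F = 2·14 = 28.

56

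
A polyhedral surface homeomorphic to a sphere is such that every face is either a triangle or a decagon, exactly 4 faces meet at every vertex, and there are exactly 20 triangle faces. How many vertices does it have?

Let x be the number of decagons; then F = 20 + x.
Edge–face incidences: 2E = 3·20 + 10·x = 60 + 10x.
Every vertex has degree 4, so 4V = 2E.
Euler: V − E + F = 2 ⇒ (2E)/4 − E + (20 + x) = 2.
Multiply by 8: 2·(2E) − 4·(2E) + 8·(20 + x) = 16, i.e. 160 + 8x − 2·(60 + 10x) = 16.
Collecting terms: −12x + 40 = 16, so −12x = −24, so x = 2.
Then 2E = 60 + 10·2 = 80, so E = 40, V = 2E/4 = 20, F = 20 + 2 = 22.

20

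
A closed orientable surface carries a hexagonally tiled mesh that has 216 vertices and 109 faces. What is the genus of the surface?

Every face is a hexagon, so 2E = 6·109 = 654, giving E = 327.
χ = V − E + F = 216 − 327 + 109 = -2.
For a closed orientable surface χ = 2 − 2g, so g = (2 − (-2))/2 = 2.

2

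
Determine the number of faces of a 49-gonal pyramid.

50

A pyramid on an n-gon base has one n-gon and n triangles: V = 49 + 1 = 50, E = 2·49 = 98, F = 49 + 1 = 50.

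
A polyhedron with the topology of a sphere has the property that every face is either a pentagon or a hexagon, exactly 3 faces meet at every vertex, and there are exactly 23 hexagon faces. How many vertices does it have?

Let x be the number of pentagons; then F = 23 + x.
Edge–face incidences: 2E = 6·23 + 5·x = 138 + 5x.
Every vertex has degree 3, so 3V = 2E.
Euler: V − E + F = 2 ⇒ (2E)/3 − E + (23 + x) = 2.
Multiply by 6: 2·(2E) − 3·(2E) + 6·(23 + x) = 12, i.e. 138 + 6x − (138 + 5x) = 12.
Collecting terms: x = 12.
Then 2E = 138 + 5·12 = 198, so E = 99, V = 2E/3 = 66, F = 23 + 12 = 35.

66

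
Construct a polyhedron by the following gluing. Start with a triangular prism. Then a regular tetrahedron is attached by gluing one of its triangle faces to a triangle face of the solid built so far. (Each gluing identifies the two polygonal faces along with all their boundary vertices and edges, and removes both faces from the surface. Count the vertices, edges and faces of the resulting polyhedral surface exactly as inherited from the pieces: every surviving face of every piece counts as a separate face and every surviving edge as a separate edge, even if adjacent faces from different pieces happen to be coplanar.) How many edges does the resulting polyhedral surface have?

12

A triangular prism: V=6, E=9, F=5.
Attach a regular tetrahedron (V=4, E=6, F=4) along a 3-gon: merge 3 vertices and 3 edges, delete both glued faces → V=7, E=12, F=7.
Check: V − E + F = 7 − 12 + 7 = 2.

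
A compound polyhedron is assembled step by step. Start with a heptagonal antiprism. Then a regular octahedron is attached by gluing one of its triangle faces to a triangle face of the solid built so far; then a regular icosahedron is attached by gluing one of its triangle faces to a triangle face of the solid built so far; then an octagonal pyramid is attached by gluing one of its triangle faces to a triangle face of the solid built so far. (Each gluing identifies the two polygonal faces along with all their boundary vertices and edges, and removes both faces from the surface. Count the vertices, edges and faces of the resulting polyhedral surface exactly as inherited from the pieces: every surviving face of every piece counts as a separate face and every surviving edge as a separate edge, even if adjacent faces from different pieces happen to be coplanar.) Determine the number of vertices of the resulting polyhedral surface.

A heptagonal antiprism: V=14, E=28, F=16.
Attach a regular octahedron (V=6, E=12, F=8) along a 3-gon: merge 3 vertices and 3 edges, delete both glued faces → V=17, E=37, F=22.
Attach a regular icosahedron (V=12, E=30, F=20) along a 3-gon: merge 3 vertices and 3 edges, delete both glued faces → V=26, E=64, F=40.
Attach an octagonal pyramid (V=9, E=16, F=9) along a 3-gon: merge 3 vertices and 3 edges, delete both glued faces → V=32, E=77, F=47.
Check: V − E + F = 32 − 77 + 47 = 2.

32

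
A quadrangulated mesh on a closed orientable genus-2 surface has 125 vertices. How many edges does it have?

χ = 2 − 2·2 = -2, and every face is a square so 4F = 2E.
V − E + F = -2 with E = 4F/2 gives 125 − (4/2 − 1)·F = -2, so F = 127 and E = 254.

254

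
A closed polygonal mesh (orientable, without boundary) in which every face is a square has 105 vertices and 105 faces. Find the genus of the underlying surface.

1

Every face is a square, so 2E = 4·105 = 420, giving E = 210.
χ = V − E + F = 105 − 210 + 105 = 0.
For a closed orientable surface χ = 2 − 2g, so g = (2 − (0))/2 = 1.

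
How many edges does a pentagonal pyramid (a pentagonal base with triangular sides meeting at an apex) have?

A pyramid on an n-gon base has one n-gon and n triangles: V = 5 + 1 = 6, E = 2·5 = 10, F = 5 + 1 = 6.
Check: V − E + F = 6 − 10 + 6 = 2.

10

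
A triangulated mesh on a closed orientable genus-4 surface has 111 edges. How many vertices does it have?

χ = 2 − 2·4 = -6, and every face is a triangle so 3F = 2E.
F = 2E/3 = 74. Then V = -6 + E − F = -6 + 111 − 74 = 31.

31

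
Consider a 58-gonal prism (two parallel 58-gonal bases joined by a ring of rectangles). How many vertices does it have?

116

A prism on an n-gon has two n-gon bases and n rectangular sides: V = 2·58 = 116, E = 3·58 = 174, F = 58 + 2 = 60.
Check: V − E + F = 116 − 174 + 60 = 2.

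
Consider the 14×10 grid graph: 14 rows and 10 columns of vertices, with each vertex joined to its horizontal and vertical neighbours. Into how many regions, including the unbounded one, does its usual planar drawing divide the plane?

The grid has V = 14·10 = 140 vertices and E = 14·9 + 10·13 = 256 edges.
F = 2 − V + E = 2 − 140 + 256 = 118.

118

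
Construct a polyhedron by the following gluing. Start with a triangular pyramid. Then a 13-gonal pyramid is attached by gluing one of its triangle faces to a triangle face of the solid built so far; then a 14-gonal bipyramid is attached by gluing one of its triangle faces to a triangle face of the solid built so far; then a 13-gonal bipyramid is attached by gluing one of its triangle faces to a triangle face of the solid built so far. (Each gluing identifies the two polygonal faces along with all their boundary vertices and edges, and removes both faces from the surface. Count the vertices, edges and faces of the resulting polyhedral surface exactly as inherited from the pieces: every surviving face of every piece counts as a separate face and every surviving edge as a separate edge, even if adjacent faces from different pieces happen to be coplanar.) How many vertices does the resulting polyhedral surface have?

40

A triangular pyramid: V=4, E=6, F=4.
Attach a 13-gonal pyramid (V=14, E=26, F=14) along a 3-gon: merge 3 vertices and 3 edges, delete both glued faces → V=15, E=29, F=16.
Attach a 14-gonal bipyramid (V=16, E=42, F=28) along a 3-gon: merge 3 vertices and 3 edges, delete both glued faces → V=28, E=68, F=42.
Attach a 13-gonal bipyramid (V=15, E=39, F=26) along a 3-gon: merge 3 vertices and 3 edges, delete both glued faces → V=40, E=104, F=66.
Check: V − E + F = 40 − 104 + 66 = 2.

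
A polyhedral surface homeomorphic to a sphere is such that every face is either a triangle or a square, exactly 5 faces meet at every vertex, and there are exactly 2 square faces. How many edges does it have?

Let x be the number of triangles; then F = 2 + x.
Edge–face incidences: 2E = 4·2 + 3·x = 8 + 3x.
Every vertex has degree 5, so 5V = 2E.
Euler: V − E + F = 2 ⇒ (2E)/5 − E + (2 + x) = 2.
Multiply by 10: 2·(2E) − 5·(2E) + 10·(2 + x) = 20, i.e. 20 + 10x − 3·(8 + 3x) = 20.
Collecting terms: x − 4 = 20, so x = 24.
Then 2E = 8 + 3·24 = 80, so E = 40, V = 2E/5 = 16, F = 2 + 24 = 26.

40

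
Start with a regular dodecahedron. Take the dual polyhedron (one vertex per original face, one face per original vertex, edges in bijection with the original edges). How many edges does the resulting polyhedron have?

30

The base solid has V = 20, E = 30, F = 12.
The dual swaps V and F and preserves E: V′ = F = 12, E′ = E = 30, F′ = V = 20.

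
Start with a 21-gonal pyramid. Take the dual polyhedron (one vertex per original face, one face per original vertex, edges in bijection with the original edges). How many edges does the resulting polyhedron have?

The base solid has V = 22, E = 42, F = 22.
The dual swaps V and F and preserves E: V′ = F = 22, E′ = E = 42, F′ = V = 22.

42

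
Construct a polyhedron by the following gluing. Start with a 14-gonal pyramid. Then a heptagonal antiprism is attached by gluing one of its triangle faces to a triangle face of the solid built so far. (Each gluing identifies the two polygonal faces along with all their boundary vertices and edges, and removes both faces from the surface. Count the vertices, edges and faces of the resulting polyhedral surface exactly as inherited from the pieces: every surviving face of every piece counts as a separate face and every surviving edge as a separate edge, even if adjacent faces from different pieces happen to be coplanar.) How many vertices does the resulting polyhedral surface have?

A 14-gonal pyramid: V=15, E=28, F=15.
Attach a heptagonal antiprism (V=14, E=28, F=16) along a 3-gon: merge 3 vertices and 3 edges, delete both glued faces → V=26, E=53, F=29.
Check: V − E + F = 26 − 53 + 29 = 2.

26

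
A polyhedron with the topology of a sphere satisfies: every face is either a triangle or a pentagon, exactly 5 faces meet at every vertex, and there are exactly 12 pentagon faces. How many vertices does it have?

60

Let x be the number of triangles; then F = 12 + x.
Edge–face incidences: 2E = 5·12 + 3·x = 60 + 3x.
Every vertex has degree 5, so 5V = 2E.
Euler: V − E + F = 2 ⇒ (2E)/5 − E + (12 + x) = 2.
Multiply by 10: 2·(2E) − 5·(2E) + 10·(12 + x) = 20, i.e. 120 + 10x − 3·(60 + 3x) = 20.
Collecting terms: x − 60 = 20, so x = 80.
Then 2E = 60 + 3·80 = 300, so E = 150, V = 2E/5 = 60, F = 12 + 80 = 92.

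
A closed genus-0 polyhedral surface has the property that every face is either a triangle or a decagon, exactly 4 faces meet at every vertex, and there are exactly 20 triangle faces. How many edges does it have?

Let x be the number of decagons; then F = 20 + x.
Edge–face incidences: 2E = 3·20 + 10·x = 60 + 10x.
Every vertex has degree 4, so 4V = 2E.
Euler: V − E + F = 2 ⇒ (2E)/4 − E + (20 + x) = 2.
Multiply by 8: 2·(2E) − 4·(2E) + 8·(20 + x) = 16, i.e. 160 + 8x − 2·(60 + 10x) = 16.
Collecting terms: −12x + 40 = 16, so −12x = −24, so x = 2.
Then 2E = 60 + 10·2 = 80, so E = 40, V = 2E/4 = 20, F = 20 + 2 = 22.

40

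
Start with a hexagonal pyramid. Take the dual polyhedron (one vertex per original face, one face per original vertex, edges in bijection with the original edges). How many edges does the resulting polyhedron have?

The base solid has V = 7, E = 12, F = 7.
The dual swaps V and F and preserves E: V′ = F = 7, E′ = E = 12, F′ = V = 7.

12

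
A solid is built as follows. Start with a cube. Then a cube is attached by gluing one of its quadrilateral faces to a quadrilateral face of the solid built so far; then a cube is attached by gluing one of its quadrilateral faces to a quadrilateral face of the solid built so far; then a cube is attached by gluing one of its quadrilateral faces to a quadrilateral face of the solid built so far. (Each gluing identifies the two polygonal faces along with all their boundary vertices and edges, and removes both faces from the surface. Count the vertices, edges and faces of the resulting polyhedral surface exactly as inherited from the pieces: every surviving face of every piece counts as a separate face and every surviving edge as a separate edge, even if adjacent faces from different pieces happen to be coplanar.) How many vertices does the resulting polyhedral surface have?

20

A cube: V=8, E=12, F=6.
Attach a cube (V=8, E=12, F=6) along a 4-gon: merge 4 vertices and 4 edges, delete both glued faces → V=12, E=20, F=10.
Attach a cube (V=8, E=12, F=6) along a 4-gon: merge 4 vertices and 4 edges, delete both glued faces → V=16, E=28, F=14.
Attach a cube (V=8, E=12, F=6) along a 4-gon: merge 4 vertices and 4 edges, delete both glued faces → V=20, E=36, F=18.
Check: V − E + F = 20 − 36 + 18 = 2.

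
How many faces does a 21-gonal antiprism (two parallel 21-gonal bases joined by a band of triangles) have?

44

An antiprism on an n-gon has two n-gon caps and 2n triangles: V = 2·21 = 42, E = 4·21 = 84, F = 2·21 + 2 = 44.
Check: V − E + F = 42 − 84 + 44 = 2.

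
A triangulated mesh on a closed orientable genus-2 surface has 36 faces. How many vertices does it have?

16

χ = 2 − 2·2 = -2, and every face is a triangle so 3F = 2E.
E = 3·36/2 = 54. Then V = -2 + E − F = -2 + 54 − 36 = 16.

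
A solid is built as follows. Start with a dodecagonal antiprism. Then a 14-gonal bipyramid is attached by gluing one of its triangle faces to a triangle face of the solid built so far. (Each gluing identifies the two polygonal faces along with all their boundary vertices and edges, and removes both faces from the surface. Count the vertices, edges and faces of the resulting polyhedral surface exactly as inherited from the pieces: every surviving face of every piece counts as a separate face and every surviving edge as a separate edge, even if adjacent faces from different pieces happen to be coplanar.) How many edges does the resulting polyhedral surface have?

A dodecagonal antiprism: V=24, E=48, F=26.
Attach a 14-gonal bipyramid (V=16, E=42, F=28) along a 3-gon: merge 3 vertices and 3 edges, delete both glued faces → V=37, E=87, F=52.
Check: V − E + F = 37 − 87 + 52 = 2.

87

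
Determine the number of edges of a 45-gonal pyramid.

90

A pyramid on an n-gon base has one n-gon and n triangles: V = 45 + 1 = 46, E = 2·45 = 90, F = 45 + 1 = 46.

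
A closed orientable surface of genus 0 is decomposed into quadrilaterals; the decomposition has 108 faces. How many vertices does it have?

110

χ = 2 − 2·0 = 2, and every face is a square so 4F = 2E.
E = 4·108/2 = 216. Then V = 2 + E − F = 2 + 216 − 108 = 110.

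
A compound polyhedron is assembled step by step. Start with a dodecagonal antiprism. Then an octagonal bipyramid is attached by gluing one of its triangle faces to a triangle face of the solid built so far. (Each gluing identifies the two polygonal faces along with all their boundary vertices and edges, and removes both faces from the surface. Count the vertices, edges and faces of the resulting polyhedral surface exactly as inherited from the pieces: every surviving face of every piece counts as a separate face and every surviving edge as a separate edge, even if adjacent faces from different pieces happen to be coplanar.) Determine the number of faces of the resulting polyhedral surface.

A dodecagonal antiprism: V=24, E=48, F=26.
Attach an octagonal bipyramid (V=10, E=24, F=16) along a 3-gon: merge 3 vertices and 3 edges, delete both glued faces → V=31, E=69, F=40.
Check: V − E + F = 31 − 69 + 40 = 2.

40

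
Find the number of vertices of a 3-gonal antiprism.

An antiprism on an n-gon has two n-gon caps and 2n triangles: V = 2·3 = 6, E = 4·3 = 12, F = 2·3 + 2 = 8.

6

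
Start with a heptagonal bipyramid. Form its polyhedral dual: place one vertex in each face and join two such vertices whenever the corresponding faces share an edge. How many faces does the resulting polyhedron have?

9

The base solid has V = 9, E = 21, F = 14.
The dual swaps V and F and preserves E: V′ = F = 14, E′ = E = 21, F′ = V = 9.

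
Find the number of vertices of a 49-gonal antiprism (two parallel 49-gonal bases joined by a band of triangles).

98

An antiprism on an n-gon has two n-gon caps and 2n triangles: V = 2·49 = 98, E = 4·49 = 196, F = 2·49 + 2 = 100.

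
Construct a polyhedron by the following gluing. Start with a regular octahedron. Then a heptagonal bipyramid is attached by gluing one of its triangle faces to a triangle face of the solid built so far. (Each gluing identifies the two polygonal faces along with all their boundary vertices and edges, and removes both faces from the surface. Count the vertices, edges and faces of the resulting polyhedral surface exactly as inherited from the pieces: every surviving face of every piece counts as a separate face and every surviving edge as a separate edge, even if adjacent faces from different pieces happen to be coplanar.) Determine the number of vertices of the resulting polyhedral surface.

A regular octahedron: V=6, E=12, F=8.
Attach a heptagonal bipyramid (V=9, E=21, F=14) along a 3-gon: merge 3 vertices and 3 edges, delete both glued faces → V=12, E=30, F=20.
Check: V − E + F = 12 − 30 + 20 = 2.

12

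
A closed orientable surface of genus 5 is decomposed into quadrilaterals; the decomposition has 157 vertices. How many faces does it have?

165

χ = 2 − 2·5 = -8, and every face is a square so 4F = 2E.
V − E + F = -8 with E = 4F/2 gives 157 − (4/2 − 1)·F = -8, so F = 165 and E = 330.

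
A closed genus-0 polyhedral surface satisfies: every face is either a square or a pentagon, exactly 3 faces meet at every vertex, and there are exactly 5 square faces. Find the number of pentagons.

2

Let x be the number of pentagons; then F = 5 + x.
Edge–face incidences: 2E = 4·5 + 5·x = 20 + 5x.
Every vertex has degree 3, so 3V = 2E.
Euler: V − E + F = 2 ⇒ (2E)/3 − E + (5 + x) = 2.
Multiply by 6: 2·(2E) − 3·(2E) + 6·(5 + x) = 12, i.e. 30 + 6x − (20 + 5x) = 12.
Collecting terms: x + 10 = 12, so x = 2.
Then 2E = 20 + 5·2 = 30, so E = 15, V = 2E/3 = 10, F = 5 + 2 = 7.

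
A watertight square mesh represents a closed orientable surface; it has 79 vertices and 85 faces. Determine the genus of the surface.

4

Every face is a square, so 2E = 4·85 = 340, giving E = 170.
χ = V − E + F = 79 − 170 + 85 = -6.
For a closed orientable surface χ = 2 − 2g, so g = (2 − (-6))/2 = 4.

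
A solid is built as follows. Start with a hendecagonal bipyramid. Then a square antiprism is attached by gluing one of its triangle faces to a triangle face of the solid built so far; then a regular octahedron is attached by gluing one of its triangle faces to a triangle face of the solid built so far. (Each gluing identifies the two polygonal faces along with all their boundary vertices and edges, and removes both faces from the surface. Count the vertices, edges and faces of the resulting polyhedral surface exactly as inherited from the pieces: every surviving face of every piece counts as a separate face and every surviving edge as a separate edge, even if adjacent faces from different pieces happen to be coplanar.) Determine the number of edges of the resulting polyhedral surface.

55

A hendecagonal bipyramid: V=13, E=33, F=22.
Attach a square antiprism (V=8, E=16, F=10) along a 3-gon: merge 3 vertices and 3 edges, delete both glued faces → V=18, E=46, F=30.
Attach a regular octahedron (V=6, E=12, F=8) along a 3-gon: merge 3 vertices and 3 edges, delete both glued faces → V=21, E=55, F=36.
Check: V − E + F = 21 − 55 + 36 = 2.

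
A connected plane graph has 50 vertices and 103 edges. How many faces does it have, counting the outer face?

55

Euler's formula for a connected plane graph: V − E + F = 2, so F = 2 − 50 + 103 = 55.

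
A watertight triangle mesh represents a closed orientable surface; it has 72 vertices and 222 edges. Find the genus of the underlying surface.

2

Every face is a triangle and each edge borders two faces, so 3F = 2·222, giving F = 148.
χ = V − E + F = 72 − 222 + 148 = -2.
For a closed orientable surface χ = 2 − 2g, so g = (2 − (-2))/2 = 2.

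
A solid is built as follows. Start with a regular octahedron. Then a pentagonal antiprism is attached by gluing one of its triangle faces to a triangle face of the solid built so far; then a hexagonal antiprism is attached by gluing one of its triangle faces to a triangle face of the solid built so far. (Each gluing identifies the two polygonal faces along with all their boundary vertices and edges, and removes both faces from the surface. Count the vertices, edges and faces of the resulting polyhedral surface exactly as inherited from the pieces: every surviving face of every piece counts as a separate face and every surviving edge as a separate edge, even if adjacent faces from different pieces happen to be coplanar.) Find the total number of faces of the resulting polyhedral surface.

A regular octahedron: V=6, E=12, F=8.
Attach a pentagonal antiprism (V=10, E=20, F=12) along a 3-gon: merge 3 vertices and 3 edges, delete both glued faces → V=13, E=29, F=18.
Attach a hexagonal antiprism (V=12, E=24, F=14) along a 3-gon: merge 3 vertices and 3 edges, delete both glued faces → V=22, E=50, F=30.
Check: V − E + F = 22 − 50 + 30 = 2.

30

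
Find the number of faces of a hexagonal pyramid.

A pyramid on an n-gon base has one n-gon and n triangles: V = 6 + 1 = 7, E = 2·6 = 12, F = 6 + 1 = 7.

7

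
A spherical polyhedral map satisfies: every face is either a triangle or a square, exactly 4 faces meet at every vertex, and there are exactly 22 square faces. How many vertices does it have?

Let x be the number of triangles; then F = 22 + x.
Edge–face incidences: 2E = 4·22 + 3·x = 88 + 3x.
Every vertex has degree 4, so 4V = 2E.
Euler: V − E + F = 2 ⇒ (2E)/4 − E + (22 + x) = 2.
Multiply by 8: 2·(2E) − 4·(2E) + 8·(22 + x) = 16, i.e. 176 + 8x − 2·(88 + 3x) = 16.
Collecting terms: 2x = 16, so x = 8.
Then 2E = 88 + 3·8 = 112, so E = 56, V = 2E/4 = 28, F = 22 + 8 = 30.

28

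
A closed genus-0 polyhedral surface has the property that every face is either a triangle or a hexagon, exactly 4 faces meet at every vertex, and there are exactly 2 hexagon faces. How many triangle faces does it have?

12

Let x be the number of triangles; then F = 2 + x.
Edge–face incidences: 2E = 6·2 + 3·x = 12 + 3x.
Every vertex has degree 4, so 4V = 2E.
Euler: V − E + F = 2 ⇒ (2E)/4 − E + (2 + x) = 2.
Multiply by 8: 2·(2E) − 4·(2E) + 8·(2 + x) = 16, i.e. 16 + 8x − 2·(12 + 3x) = 16.
Collecting terms: 2x − 8 = 16, so 2x = 24, so x = 12.
Then 2E = 12 + 3·12 = 48, so E = 24, V = 2E/4 = 12, F = 2 + 12 = 14.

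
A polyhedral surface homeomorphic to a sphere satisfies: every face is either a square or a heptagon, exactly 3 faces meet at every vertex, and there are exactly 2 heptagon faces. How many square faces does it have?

7

Let x be the number of squares; then F = 2 + x.
Edge–face incidences: 2E = 7·2 + 4·x = 14 + 4x.
Every vertex has degree 3, so 3V = 2E.
Euler: V − E + F = 2 ⇒ (2E)/3 − E + (2 + x) = 2.
Multiply by 6: 2·(2E) − 3·(2E) + 6·(2 + x) = 12, i.e. 12 + 6x − (14 + 4x) = 12.
Collecting terms: 2x − 2 = 12, so 2x = 14, so x = 7.
Then 2E = 14 + 4·7 = 42, so E = 21, V = 2E/3 = 14, F = 2 + 7 = 9.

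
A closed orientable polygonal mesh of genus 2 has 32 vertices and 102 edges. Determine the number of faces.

For a closed orientable surface of genus 2, χ = 2 − 2·2 = -2.
F = -2 − V + E = -2 − 32 + 102 = 68.

68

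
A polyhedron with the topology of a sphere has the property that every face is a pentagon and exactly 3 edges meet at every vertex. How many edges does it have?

30

Each face has 5 edges and each edge borders two faces, so 2E = 5F.
Each vertex has degree 3, so 3V = 2E and hence V = 5F/3.
Euler: V − E + F = 2 ⇒ (5F/3) − (5F/2) + F = 2.
Multiply by 6: (10 − 15 + 6)F = 12, i.e. 1F = 12.
So F = 12, E = 5·12/2 = 30, V = 5·12/3 = 20.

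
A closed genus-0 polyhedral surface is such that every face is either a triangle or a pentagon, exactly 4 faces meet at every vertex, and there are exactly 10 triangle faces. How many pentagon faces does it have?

Let x be the number of pentagons; then F = 10 + x.
Edge–face incidences: 2E = 3·10 + 5·x = 30 + 5x.
Every vertex has degree 4, so 4V = 2E.
Euler: V − E + F = 2 ⇒ (2E)/4 − E + (10 + x) = 2.
Multiply by 8: 2·(2E) − 4·(2E) + 8·(10 + x) = 16, i.e. 80 + 8x − 2·(30 + 5x) = 16.
Collecting terms: −2x + 20 = 16, so −2x = −4, so x = 2.
Then 2E = 30 + 5·2 = 40, so E = 20, V = 2E/4 = 10, F = 10 + 2 = 12.

2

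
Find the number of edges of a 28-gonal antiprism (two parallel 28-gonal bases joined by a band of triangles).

112

An antiprism on an n-gon has two n-gon caps and 2n triangles: V = 2·28 = 56, E = 4·28 = 112, F = 2·28 + 2 = 58.
Check: V − E + F = 56 − 112 + 58 = 2.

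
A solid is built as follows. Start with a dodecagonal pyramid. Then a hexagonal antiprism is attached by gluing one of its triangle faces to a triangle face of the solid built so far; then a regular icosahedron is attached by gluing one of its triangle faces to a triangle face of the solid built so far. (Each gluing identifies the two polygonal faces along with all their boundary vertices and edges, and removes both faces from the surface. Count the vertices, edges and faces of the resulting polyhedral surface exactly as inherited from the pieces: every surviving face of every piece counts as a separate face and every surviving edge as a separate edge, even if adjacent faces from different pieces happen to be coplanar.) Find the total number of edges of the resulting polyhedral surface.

72

A dodecagonal pyramid: V=13, E=24, F=13.
Attach a hexagonal antiprism (V=12, E=24, F=14) along a 3-gon: merge 3 vertices and 3 edges, delete both glued faces → V=22, E=45, F=25.
Attach a regular icosahedron (V=12, E=30, F=20) along a 3-gon: merge 3 vertices and 3 edges, delete both glued faces → V=31, E=72, F=43.
Check: V − E + F = 31 − 72 + 43 = 2.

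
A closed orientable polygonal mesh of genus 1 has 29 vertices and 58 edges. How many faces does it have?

29

For a closed orientable surface of genus 1, χ = 2 − 2·1 = 0.
F = 0 − V + E = 0 − 29 + 58 = 29.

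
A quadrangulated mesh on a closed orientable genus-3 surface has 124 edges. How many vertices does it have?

χ = 2 − 2·3 = -4, and every face is a square so 4F = 2E.
F = 2E/4 = 62. Then V = -4 + E − F = -4 + 124 − 62 = 58.

58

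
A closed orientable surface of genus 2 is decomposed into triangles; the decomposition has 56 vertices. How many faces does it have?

116

χ = 2 − 2·2 = -2, and every face is a triangle so 3F = 2E.
V − E + F = -2 with E = 3F/2 gives 56 − (3/2 − 1)·F = -2, so F = 116 and E = 174.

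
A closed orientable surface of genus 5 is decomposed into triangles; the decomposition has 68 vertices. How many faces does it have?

χ = 2 − 2·5 = -8, and every face is a triangle so 3F = 2E.
V − E + F = -8 with E = 3F/2 gives 68 − (3/2 − 1)·F = -8, so F = 152 and E = 228.

152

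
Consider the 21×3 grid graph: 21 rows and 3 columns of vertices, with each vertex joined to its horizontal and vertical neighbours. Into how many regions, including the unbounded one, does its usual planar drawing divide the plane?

The grid has V = 21·3 = 63 vertices and E = 21·2 + 3·20 = 102 edges.
F = 2 − V + E = 2 − 63 + 102 = 41.

41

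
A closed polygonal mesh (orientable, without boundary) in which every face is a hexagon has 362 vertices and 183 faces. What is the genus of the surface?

3

Every face is a hexagon, so 2E = 6·183 = 1098, giving E = 549.
χ = V − E + F = 362 − 549 + 183 = -4.
For a closed orientable surface χ = 2 − 2g, so g = (2 − (-4))/2 = 3.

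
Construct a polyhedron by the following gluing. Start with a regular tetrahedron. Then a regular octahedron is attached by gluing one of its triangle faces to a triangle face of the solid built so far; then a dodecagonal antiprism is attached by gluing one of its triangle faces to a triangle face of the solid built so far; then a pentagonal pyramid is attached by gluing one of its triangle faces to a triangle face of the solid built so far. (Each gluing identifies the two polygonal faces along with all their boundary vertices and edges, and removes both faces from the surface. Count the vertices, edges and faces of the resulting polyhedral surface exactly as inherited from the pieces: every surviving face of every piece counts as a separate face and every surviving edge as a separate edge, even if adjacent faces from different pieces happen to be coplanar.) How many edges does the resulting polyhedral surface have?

67

A regular tetrahedron: V=4, E=6, F=4.
Attach a regular octahedron (V=6, E=12, F=8) along a 3-gon: merge 3 vertices and 3 edges, delete both glued faces → V=7, E=15, F=10.
Attach a dodecagonal antiprism (V=24, E=48, F=26) along a 3-gon: merge 3 vertices and 3 edges, delete both glued faces → V=28, E=60, F=34.
Attach a pentagonal pyramid (V=6, E=10, F=6) along a 3-gon: merge 3 vertices and 3 edges, delete both glued faces → V=31, E=67, F=38.
Check: V − E + F = 31 − 67 + 38 = 2.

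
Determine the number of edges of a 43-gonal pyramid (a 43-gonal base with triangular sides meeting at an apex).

A pyramid on an n-gon base has one n-gon and n triangles: V = 43 + 1 = 44, E = 2·43 = 86, F = 43 + 1 = 44.

86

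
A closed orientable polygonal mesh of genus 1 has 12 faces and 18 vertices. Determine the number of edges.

For a closed orientable surface of genus 1, χ = 2 − 2·1 = 0.
E = V + F − (0) = 18 + 12 − (0) = 30.

30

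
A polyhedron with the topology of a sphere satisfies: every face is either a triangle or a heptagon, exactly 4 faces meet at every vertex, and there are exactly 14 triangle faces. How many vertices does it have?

14

Let x be the number of heptagons; then F = 14 + x.
Edge–face incidences: 2E = 3·14 + 7·x = 42 + 7x.
Every vertex has degree 4, so 4V = 2E.
Euler: V − E + F = 2 ⇒ (2E)/4 − E + (14 + x) = 2.
Multiply by 8: 2·(2E) − 4·(2E) + 8·(14 + x) = 16, i.e. 112 + 8x − 2·(42 + 7x) = 16.
Collecting terms: −6x + 28 = 16, so −6x = −12, so x = 2.
Then 2E = 42 + 7·2 = 56, so E = 28, V = 2E/4 = 14, F = 14 + 2 = 16.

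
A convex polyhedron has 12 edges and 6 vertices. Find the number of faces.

Here V − E + F = 2.
F = 2 − V + E = 2 − 6 + 12 = 8.

8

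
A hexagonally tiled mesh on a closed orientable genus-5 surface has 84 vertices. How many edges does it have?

χ = 2 − 2·5 = -8, and every face is a hexagon so 6F = 2E.
V − E + F = -8 with E = 6F/2 gives 84 − (6/2 − 1)·F = -8, so F = 46 and E = 138.

138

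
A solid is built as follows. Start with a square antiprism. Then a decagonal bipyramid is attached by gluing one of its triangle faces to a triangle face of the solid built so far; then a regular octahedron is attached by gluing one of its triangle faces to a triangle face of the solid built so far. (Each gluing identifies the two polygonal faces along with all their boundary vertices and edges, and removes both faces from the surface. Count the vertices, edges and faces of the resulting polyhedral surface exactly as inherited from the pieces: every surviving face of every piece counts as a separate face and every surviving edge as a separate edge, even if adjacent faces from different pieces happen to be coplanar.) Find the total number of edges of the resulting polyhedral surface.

52

A square antiprism: V=8, E=16, F=10.
Attach a decagonal bipyramid (V=12, E=30, F=20) along a 3-gon: merge 3 vertices and 3 edges, delete both glued faces → V=17, E=43, F=28.
Attach a regular octahedron (V=6, E=12, F=8) along a 3-gon: merge 3 vertices and 3 edges, delete both glued faces → V=20, E=52, F=34.
Check: V − E + F = 20 − 52 + 34 = 2.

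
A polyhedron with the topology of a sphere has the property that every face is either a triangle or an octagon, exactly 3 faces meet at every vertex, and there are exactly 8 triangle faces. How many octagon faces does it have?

6

Let x be the number of octagons; then F = 8 + x.
Edge–face incidences: 2E = 3·8 + 8·x = 24 + 8x.
Every vertex has degree 3, so 3V = 2E.
Euler: V − E + F = 2 ⇒ (2E)/3 − E + (8 + x) = 2.
Multiply by 6: 2·(2E) − 3·(2E) + 6·(8 + x) = 12, i.e. 48 + 6x − (24 + 8x) = 12.
Collecting terms: −2x + 24 = 12, so −2x = −12, so x = 6.
Then 2E = 24 + 8·6 = 72, so E = 36, V = 2E/3 = 24, F = 8 + 6 = 14.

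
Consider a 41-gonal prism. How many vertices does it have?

82

A prism on an n-gon has two n-gon bases and n rectangular sides: V = 2·41 = 82, E = 3·41 = 123, F = 41 + 2 = 43.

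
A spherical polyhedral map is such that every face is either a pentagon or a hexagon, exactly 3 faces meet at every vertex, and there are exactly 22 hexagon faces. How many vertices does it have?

64

Let x be the number of pentagons; then F = 22 + x.
Edge–face incidences: 2E = 6·22 + 5·x = 132 + 5x.
Every vertex has degree 3, so 3V = 2E.
Euler: V − E + F = 2 ⇒ (2E)/3 − E + (22 + x) = 2.
Multiply by 6: 2·(2E) − 3·(2E) + 6·(22 + x) = 12, i.e. 132 + 6x − (132 + 5x) = 12.
Collecting terms: x = 12.
Then 2E = 132 + 5·12 = 192, so E = 96, V = 2E/3 = 64, F = 22 + 12 = 34.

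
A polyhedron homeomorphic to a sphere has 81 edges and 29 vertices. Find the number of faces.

54

Here V − E + F = 2.
F = 2 − V + E = 2 − 29 + 81 = 54.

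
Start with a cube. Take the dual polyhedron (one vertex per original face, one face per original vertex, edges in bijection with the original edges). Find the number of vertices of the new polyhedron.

6

The base solid has V = 8, E = 12, F = 6.
The dual swaps V and F and preserves E: V′ = F = 6, E′ = E = 12, F′ = V = 8.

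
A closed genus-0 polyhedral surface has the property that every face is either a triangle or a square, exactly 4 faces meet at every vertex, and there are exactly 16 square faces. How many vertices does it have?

Let x be the number of triangles; then F = 16 + x.
Edge–face incidences: 2E = 4·16 + 3·x = 64 + 3x.
Every vertex has degree 4, so 4V = 2E.
Euler: V − E + F = 2 ⇒ (2E)/4 − E + (16 + x) = 2.
Multiply by 8: 2·(2E) − 4·(2E) + 8·(16 + x) = 16, i.e. 128 + 8x − 2·(64 + 3x) = 16.
Collecting terms: 2x = 16, so x = 8.
Then 2E = 64 + 3·8 = 88, so E = 44, V = 2E/4 = 22, F = 16 + 8 = 24.

22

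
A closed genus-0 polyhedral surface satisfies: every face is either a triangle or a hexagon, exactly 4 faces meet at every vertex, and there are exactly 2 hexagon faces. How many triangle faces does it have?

12

Let x be the number of triangles; then F = 2 + x.
Edge–face incidences: 2E = 6·2 + 3·x = 12 + 3x.
Every vertex has degree 4, so 4V = 2E.
Euler: V − E + F = 2 ⇒ (2E)/4 − E + (2 + x) = 2.
Multiply by 8: 2·(2E) − 4·(2E) + 8·(2 + x) = 16, i.e. 16 + 8x − 2·(12 + 3x) = 16.
Collecting terms: 2x − 8 = 16, so 2x = 24, so x = 12.
Then 2E = 12 + 3·12 = 48, so E = 24, V = 2E/4 = 12, F = 2 + 12 = 14.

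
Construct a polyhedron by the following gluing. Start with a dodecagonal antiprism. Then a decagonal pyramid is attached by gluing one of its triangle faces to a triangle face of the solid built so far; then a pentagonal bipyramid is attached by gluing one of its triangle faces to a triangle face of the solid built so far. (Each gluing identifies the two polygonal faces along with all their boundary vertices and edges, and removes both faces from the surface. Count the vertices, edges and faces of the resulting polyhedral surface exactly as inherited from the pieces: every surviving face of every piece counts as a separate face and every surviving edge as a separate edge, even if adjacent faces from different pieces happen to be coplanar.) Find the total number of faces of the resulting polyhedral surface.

43

A dodecagonal antiprism: V=24, E=48, F=26.
Attach a decagonal pyramid (V=11, E=20, F=11) along a 3-gon: merge 3 vertices and 3 edges, delete both glued faces → V=32, E=65, F=35.
Attach a pentagonal bipyramid (V=7, E=15, F=10) along a 3-gon: merge 3 vertices and 3 edges, delete both glued faces → V=36, E=77, F=43.
Check: V − E + F = 36 − 77 + 43 = 2.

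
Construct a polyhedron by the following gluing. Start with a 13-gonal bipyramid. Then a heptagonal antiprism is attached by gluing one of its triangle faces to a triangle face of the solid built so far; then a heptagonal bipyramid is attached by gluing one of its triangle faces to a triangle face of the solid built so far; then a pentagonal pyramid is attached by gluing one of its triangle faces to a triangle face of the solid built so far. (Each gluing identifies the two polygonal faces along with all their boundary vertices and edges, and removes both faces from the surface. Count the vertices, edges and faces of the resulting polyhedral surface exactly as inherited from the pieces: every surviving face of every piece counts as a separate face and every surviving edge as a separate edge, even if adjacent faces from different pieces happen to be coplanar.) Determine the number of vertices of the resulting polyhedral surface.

35

A 13-gonal bipyramid: V=15, E=39, F=26.
Attach a heptagonal antiprism (V=14, E=28, F=16) along a 3-gon: merge 3 vertices and 3 edges, delete both glued faces → V=26, E=64, F=40.
Attach a heptagonal bipyramid (V=9, E=21, F=14) along a 3-gon: merge 3 vertices and 3 edges, delete both glued faces → V=32, E=82, F=52.
Attach a pentagonal pyramid (V=6, E=10, F=6) along a 3-gon: merge 3 vertices and 3 edges, delete both glued faces → V=35, E=89, F=56.
Check: V − E + F = 35 − 89 + 56 = 2.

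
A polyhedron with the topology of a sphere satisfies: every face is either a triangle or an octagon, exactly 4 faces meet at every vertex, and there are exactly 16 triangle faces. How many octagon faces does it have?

2

Let x be the number of octagons; then F = 16 + x.
Edge–face incidences: 2E = 3·16 + 8·x = 48 + 8x.
Every vertex has degree 4, so 4V = 2E.
Euler: V − E + F = 2 ⇒ (2E)/4 − E + (16 + x) = 2.
Multiply by 8: 2·(2E) − 4·(2E) + 8·(16 + x) = 16, i.e. 128 + 8x − 2·(48 + 8x) = 16.
Collecting terms: −8x + 32 = 16, so −8x = −16, so x = 2.
Then 2E = 48 + 8·2 = 64, so E = 32, V = 2E/4 = 16, F = 16 + 2 = 18.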